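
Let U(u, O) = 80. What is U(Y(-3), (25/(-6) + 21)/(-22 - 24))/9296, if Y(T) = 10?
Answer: 5/581 ≈ 0.0086059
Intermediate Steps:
U(Y(-3), (25/(-6) + 21)/(-22 - 24))/9296 = 80/9296 = 80*(1/9296) = 5/581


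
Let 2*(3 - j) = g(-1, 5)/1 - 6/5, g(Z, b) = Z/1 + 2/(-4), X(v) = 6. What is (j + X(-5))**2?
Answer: 42849/400 ≈ 107.12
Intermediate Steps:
g(Z, b) = -1/2 + Z (g(Z, b) = Z*1 + 2*(-1/4) = Z - 1/2 = -1/2 + Z)
j = 87/20 (j = 3 - ((-1/2 - 1)/1 - 6/5)/2 = 3 - (-3/2*1 - 6*1/5)/2 = 3 - (-3/2 - 6/5)/2 = 3 - 1/2*(-27/10) = 3 + 27/20 = 87/20 ≈ 4.3500)
(j + X(-5))**2 = (87/20 + 6)**2 = (207/20)**2 = 42849/400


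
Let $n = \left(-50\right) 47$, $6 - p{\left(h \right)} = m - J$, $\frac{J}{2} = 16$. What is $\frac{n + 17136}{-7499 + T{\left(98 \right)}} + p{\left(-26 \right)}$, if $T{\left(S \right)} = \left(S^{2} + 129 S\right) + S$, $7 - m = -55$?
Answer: $- \frac{341494}{14845} \approx -23.004$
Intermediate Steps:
$J = 32$ ($J = 2 \cdot 16 = 32$)
$m = 62$ ($m = 7 - -55 = 7 + 55 = 62$)
$p{\left(h \right)} = -24$ ($p{\left(h \right)} = 6 - \left(62 - 32\right) = 6 - 30 = -24$)
$T{\left(S \right)} = S^{2} + 130 S$
$n = -2350$
$\frac{n + 17136}{-7499 + T{\left(98 \right)}} + p{\left(-26 \right)} = \frac{-2350 + 17136}{-7499 + 98 \left(130 + 98\right)} - 24 = \frac{14786}{-7499 + 98 \cdot 228} - 24 = \frac{14786}{-7499 + 22344} - 24 = \frac{14786}{14845} - 24 = - \frac{341494}{14845}$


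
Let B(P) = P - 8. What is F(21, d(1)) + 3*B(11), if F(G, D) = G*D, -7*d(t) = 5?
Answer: -6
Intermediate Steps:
d(t) = -5/7 (d(t) = -1/7*5 = -5/7)
B(P) = -8 + P
F(G, D) = D*G
F(21, d(1)) + 3*B(11) = -5/7*21 + 3*(-8 + 11) = -15 + 3*3 = -15 + 9 = -6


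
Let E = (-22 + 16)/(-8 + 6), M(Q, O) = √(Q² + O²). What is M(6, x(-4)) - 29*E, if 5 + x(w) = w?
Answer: -87 + 3*√13 ≈ -76.183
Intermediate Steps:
x(w) = -5 + w
M(Q, O) = √(O² + Q²)
E = 3 (E = -6/(-2) = -6*(-½) = 3)
M(6, x(-4)) - 29*E = √((-5 - 4)² + 6²) - 29*3 = √((-9)² + 36) - 87 = √(81 + 36) - 87 = √117 - 87 = 3*√13 - 87 = -87 + 3*√13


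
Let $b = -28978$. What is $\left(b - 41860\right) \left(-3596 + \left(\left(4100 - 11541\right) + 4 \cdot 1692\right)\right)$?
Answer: $302407422$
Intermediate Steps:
$\left(b - 41860\right) \left(-3596 + \left(\left(4100 - 11541\right) + 4 \cdot 1692\right)\right) = \left(-28978 - 41860\right) \left(-3596 + \left(\left(4100 - 11541\right) + 4 \cdot 1692\right)\right) = - 70838 \left(-3596 + \left(-7441 + 6768\right)\right) = - 70838 \left(-3596 - 673\right) = \left(-70838\right) \left(-4269\right) = 302407422$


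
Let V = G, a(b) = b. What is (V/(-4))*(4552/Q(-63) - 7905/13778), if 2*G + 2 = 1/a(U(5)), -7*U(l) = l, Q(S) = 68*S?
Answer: -24145619/34720560 ≈ -0.69543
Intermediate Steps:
U(l) = -l/7
G = -17/10 (G = -1 + 1/(2*((-⅐*5))) = -1 + 1/(2*(-5/7)) = -1 + (½)*(-7/5) = -1 - 7/10 = -17/10 ≈ -1.7000)
V = -17/10 ≈ -1.7000
(V/(-4))*(4552/Q(-63) - 7905/13778) = (-17/10/(-4))*(4552/((68*(-63))) - 7905/13778) = (-17/10*(-¼))*(4552/(-4284) - 7905*1/13778) = 17*(4552*(-1/4284) - 7905/13778)/40 = 17*(-1138/1071 - 7905/13778)/40 = (17/40)*(-24145619/14756238) = -24145619/34720560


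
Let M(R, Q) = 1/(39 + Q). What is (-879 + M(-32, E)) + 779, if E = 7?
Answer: -4599/46 ≈ -99.978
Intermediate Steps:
(-879 + M(-32, E)) + 779 = (-879 + 1/(39 + 7)) + 779 = (-879 + 1/46) + 779 = -40433/46 + 779 = -4599/46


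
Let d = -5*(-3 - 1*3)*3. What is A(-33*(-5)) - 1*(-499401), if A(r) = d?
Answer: 499491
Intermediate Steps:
d = 90 (d = -5*(-3 - 3)*3 = -5*(-6)*3 = 30*3 = 90)
A(r) = 90
A(-33*(-5)) - 1*(-499401) = 90 - 1*(-499401) = 90 + 499401 = 499491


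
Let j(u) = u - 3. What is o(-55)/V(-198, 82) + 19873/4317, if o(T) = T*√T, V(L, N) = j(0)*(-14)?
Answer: 19873/4317 - 55*I*√55/42 ≈ 4.6034 - 9.7117*I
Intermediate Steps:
j(u) = -3 + u
V(L, N) = 42 (V(L, N) = (-3 + 0)*(-14) = -3*(-14) = 42)
o(T) = T^(3/2)
o(-55)/V(-198, 82) + 19873/4317 = (-55)^(3/2)/42 + 19873/4317 = -55*I*√55*(1/42) + 19873*(1/4317) = -55*I*√55/42 + 19873/4317 = 19873/4317 - 55*I*√55/42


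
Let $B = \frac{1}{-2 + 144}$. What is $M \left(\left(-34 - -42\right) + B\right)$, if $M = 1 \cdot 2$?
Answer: $\frac{1137}{71} \approx 16.014$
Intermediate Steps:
$M = 2$
$B = \frac{1}{142} \approx 0.0070423$
$M \left(\left(-34 - -42\right) + B\right) = 2 \left(\left(-34 - -42\right) + \frac{1}{142}\right) = 2 \left(\left(-34 + 42\right) + \frac{1}{142}\right) = 2 \left(8 + \frac{1}{142}\right) = 2 \cdot \frac{1137}{142} = \frac{1137}{71}$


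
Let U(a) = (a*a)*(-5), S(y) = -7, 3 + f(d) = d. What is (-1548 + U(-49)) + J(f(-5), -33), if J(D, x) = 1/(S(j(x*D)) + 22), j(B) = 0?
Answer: -203294/15 ≈ -13553.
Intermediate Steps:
f(d) = -3 + d
U(a) = -5*a**2 (U(a) = a**2*(-5) = -5*a**2)
J(D, x) = 1/15 (J(D, x) = 1/(-7 + 22) = 1/15)
(-1548 + U(-49)) + J(f(-5), -33) = (-1548 - 5*(-49)**2) + 1/15 = (-1548 - 5*2401) + 1/15 = (-1548 - 12005) + 1/15 = -13553 + 1/15 = -203294/15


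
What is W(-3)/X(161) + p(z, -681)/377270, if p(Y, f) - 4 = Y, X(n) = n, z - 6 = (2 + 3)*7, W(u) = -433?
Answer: -32670133/12148094 ≈ -2.6893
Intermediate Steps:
z = 41 (z = 6 + (2 + 3)*7 = 6 + 5*7 = 6 + 35 = 41)
p(Y, f) = 4 + Y
W(-3)/X(161) + p(z, -681)/377270 = -433/161 + (4 + 41)/377270 = -433*1/161 + 45*(1/377270) = -433/161 + 9/75454 = -32670133/12148094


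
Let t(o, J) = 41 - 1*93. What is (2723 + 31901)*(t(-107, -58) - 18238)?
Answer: -633272960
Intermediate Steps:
t(o, J) = -52 (t(o, J) = 41 - 93 = -52)
(2723 + 31901)*(t(-107, -58) - 18238) = (2723 + 31901)*(-52 - 18238) = 34624*(-18290) = -633272960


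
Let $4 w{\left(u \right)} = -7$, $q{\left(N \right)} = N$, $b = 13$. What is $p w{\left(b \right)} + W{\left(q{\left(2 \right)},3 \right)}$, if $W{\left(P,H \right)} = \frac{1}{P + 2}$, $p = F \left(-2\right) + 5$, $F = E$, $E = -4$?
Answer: $- \frac{45}{2} \approx -22.5$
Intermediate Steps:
$F = -4$
$w{\left(u \right)} = - \frac{7}{4}$ ($w{\left(u \right)} = \frac{1}{4} \left(-7\right) = - \frac{7}{4}$)
$p = 13$ ($p = \left(-4\right) \left(-2\right) + 5 = 8 + 5 = 13$)
$W{\left(P,H \right)} = \frac{1}{2 + P}$
$p w{\left(b \right)} + W{\left(q{\left(2 \right)},3 \right)} = 13 \left(- \frac{7}{4}\right) + \frac{1}{2 + 2} = - \frac{91}{4} + \frac{1}{4} = - \frac{45}{2}$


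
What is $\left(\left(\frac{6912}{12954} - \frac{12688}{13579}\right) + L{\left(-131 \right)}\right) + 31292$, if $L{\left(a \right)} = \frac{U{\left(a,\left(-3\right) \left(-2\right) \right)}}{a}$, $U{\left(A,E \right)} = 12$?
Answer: $\frac{120176129833336}{3840534991} \approx 31292.0$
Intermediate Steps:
$L{\left(a \right)} = \frac{12}{a}$
$\left(\left(\frac{6912}{12954} - \frac{12688}{13579}\right) + L{\left(-131 \right)}\right) + 31292 = \left(\left(\frac{6912}{12954} - \frac{12688}{13579}\right) + \frac{12}{-131}\right) + 31292 = \left(\left(6912 \cdot \frac{1}{12954} - \frac{12688}{13579}\right) + 12 \left(- \frac{1}{131}\right)\right) + 31292 = \left(\left(\frac{1152}{2159} - \frac{12688}{13579}\right) - \frac{12}{131}\right) + 31292 = \left(- \frac{11750384}{29317061} - \frac{12}{131}\right) + 31292 = - \frac{1891105036}{3840534991} + 31292 = \frac{120176129833336}{3840534991}$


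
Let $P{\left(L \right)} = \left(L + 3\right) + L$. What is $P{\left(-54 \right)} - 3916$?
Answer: $-4021$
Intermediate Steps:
$P{\left(L \right)} = 3 + 2 L$ ($P{\left(L \right)} = \left(3 + L\right) + L = 3 + 2 L$)
$P{\left(-54 \right)} - 3916 = \left(3 + 2 \left(-54\right)\right) - 3916 = \left(3 - 108\right) - 3916 = -105 - 3916 = -4021$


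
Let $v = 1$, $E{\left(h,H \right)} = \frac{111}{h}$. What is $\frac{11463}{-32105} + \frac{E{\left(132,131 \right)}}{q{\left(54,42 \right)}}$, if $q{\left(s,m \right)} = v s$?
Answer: $- \frac{26048203}{76281480} \approx -0.34147$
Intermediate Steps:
$q{\left(s,m \right)} = s$ ($q{\left(s,m \right)} = 1 s = s$)
$\frac{11463}{-32105} + \frac{E{\left(132,131 \right)}}{q{\left(54,42 \right)}} = \frac{11463}{-32105} + \frac{111 \cdot \frac{1}{132}}{54} = 11463 \left(- \frac{1}{32105}\right) + 111 \cdot \frac{1}{132} \cdot \frac{1}{54} = - \frac{11463}{32105} + \frac{37}{44} \cdot \frac{1}{54} = - \frac{11463}{32105} + \frac{37}{2376} = - \frac{26048203}{76281480}$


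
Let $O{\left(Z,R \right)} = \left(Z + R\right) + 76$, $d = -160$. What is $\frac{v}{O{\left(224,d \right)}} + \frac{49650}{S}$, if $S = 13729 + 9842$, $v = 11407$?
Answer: $\frac{91941799}{1099980} \approx 83.585$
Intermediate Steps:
$S = 23571$
$O{\left(Z,R \right)} = 76 + R + Z$ ($O{\left(Z,R \right)} = \left(R + Z\right) + 76 = 76 + R + Z$)
$\frac{v}{O{\left(224,d \right)}} + \frac{49650}{S} = \frac{11407}{76 - 160 + 224} + \frac{49650}{23571} = \frac{11407}{140} + 49650 \cdot \frac{1}{23571} = 11407 \cdot \frac{1}{140} + \frac{16550}{7857} = \frac{11407}{140} + \frac{16550}{7857} = \frac{91941799}{1099980}$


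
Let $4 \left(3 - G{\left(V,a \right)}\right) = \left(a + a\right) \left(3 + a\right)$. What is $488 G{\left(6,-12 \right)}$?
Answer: $-24888$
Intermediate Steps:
$G{\left(V,a \right)} = 3 - \frac{a \left(3 + a\right)}{2}$ ($G{\left(V,a \right)} = 3 - \frac{\left(a + a\right) \left(3 + a\right)}{4} = 3 - \frac{2 a \left(3 + a\right)}{4} = 3 - \frac{a \left(3 + a\right)}{2}$)
$488 G{\left(6,-12 \right)} = 488 \left(3 - -18 - \frac{\left(-12\right)^{2}}{2}\right) = 488 \left(3 + 18 - 72\right) = 488 \left(-51\right) = -24888$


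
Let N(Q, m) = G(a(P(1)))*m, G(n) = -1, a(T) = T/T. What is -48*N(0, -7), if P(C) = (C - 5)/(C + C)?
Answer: -336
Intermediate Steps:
P(C) = (-5 + C)/(2*C) (P(C) = (-5 + C)/((2*C)) = (-5 + C)*(1/(2*C)) = (-5 + C)/(2*C))
a(T) = 1
N(Q, m) = -m
-48*N(0, -7) = -(-48)*(-7) = -48*7 = -336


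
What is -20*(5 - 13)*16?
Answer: 2560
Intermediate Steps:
-20*(5 - 13)*16 = -20*(-8)*16 = 160*16 = 2560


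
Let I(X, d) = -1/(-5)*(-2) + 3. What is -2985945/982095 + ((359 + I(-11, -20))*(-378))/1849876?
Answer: -67355541089/21628023455 ≈ -3.1143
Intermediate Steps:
I(X, d) = 13/5 (I(X, d) = -1*(-⅕)*(-2) + 3 = (⅕)*(-2) + 3 = -⅖ + 3 = 13/5)
-2985945/982095 + ((359 + I(-11, -20))*(-378))/1849876 = -2985945/982095 + ((359 + 13/5)*(-378))/1849876 = -2985945*1/982095 + ((1808/5)*(-378))*(1/1849876) = -199063/65473 - 683424/5*1/1849876 = -199063/65473 - 24408/330335 = -67355541089/21628023455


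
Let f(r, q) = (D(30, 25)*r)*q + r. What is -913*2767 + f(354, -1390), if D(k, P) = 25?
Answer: -14827417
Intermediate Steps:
f(r, q) = r + 25*q*r (f(r, q) = (25*r)*q + r = 25*q*r + r = r + 25*q*r)
-913*2767 + f(354, -1390) = -913*2767 + 354*(1 + 25*(-1390)) = -2526271 + 354*(1 - 34750) = -2526271 + 354*(-34749) = -2526271 - 12301146 = -14827417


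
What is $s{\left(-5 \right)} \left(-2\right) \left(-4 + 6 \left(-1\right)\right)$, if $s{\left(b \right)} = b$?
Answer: $-100$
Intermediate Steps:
$s{\left(-5 \right)} \left(-2\right) \left(-4 + 6 \left(-1\right)\right) = \left(-5\right) \left(-2\right) \left(-4 + 6 \left(-1\right)\right) = 10 \left(-4 - 6\right) = 10 \left(-10\right) = -100$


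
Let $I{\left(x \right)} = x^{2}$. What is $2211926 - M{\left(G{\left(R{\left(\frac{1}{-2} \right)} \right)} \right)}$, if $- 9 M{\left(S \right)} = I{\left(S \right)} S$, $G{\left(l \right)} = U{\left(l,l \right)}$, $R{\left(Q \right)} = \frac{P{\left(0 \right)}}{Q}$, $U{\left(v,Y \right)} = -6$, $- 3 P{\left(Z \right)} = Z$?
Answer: $2211902$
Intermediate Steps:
$P{\left(Z \right)} = - \frac{Z}{3}$
$R{\left(Q \right)} = 0$ ($R{\left(Q \right)} = \frac{\left(- \frac{1}{3}\right) 0}{Q} = \frac{0}{Q} = 0$)
$G{\left(l \right)} = -6$
$M{\left(S \right)} = - \frac{S^{3}}{9}$ ($M{\left(S \right)} = - \frac{S^{2} S}{9} = - \frac{S^{3}}{9}$)
$2211926 - M{\left(G{\left(R{\left(\frac{1}{-2} \right)} \right)} \right)} = 2211926 - - \frac{\left(-6\right)^{3}}{9} = 2211926 - \left(- \frac{1}{9}\right) \left(-216\right) = 2211926 - 24 = 2211902$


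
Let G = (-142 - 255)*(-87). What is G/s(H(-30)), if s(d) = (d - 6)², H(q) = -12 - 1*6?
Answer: 11513/192 ≈ 59.964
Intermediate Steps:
H(q) = -18 (H(q) = -12 - 6 = -18)
s(d) = (-6 + d)²
G = 34539 (G = -397*(-87) = 34539)
G/s(H(-30)) = 34539/((-6 - 18)²) = 34539/((-24)²) = 34539/576 = 34539*(1/576) = 11513/192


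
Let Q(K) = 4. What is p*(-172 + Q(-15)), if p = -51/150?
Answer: 1428/25 ≈ 57.120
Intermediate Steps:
p = -17/50 (p = -51*1/150 = -17/50 ≈ -0.34000)
p*(-172 + Q(-15)) = -17*(-172 + 4)/50 = -17/50*(-168) = 1428/25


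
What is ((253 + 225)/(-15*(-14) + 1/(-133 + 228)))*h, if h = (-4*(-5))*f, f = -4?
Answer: -3632800/19951 ≈ -182.09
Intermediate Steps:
h = -80 (h = -4*(-5)*(-4) = 20*(-4) = -80)
((253 + 225)/(-15*(-14) + 1/(-133 + 228)))*h = ((253 + 225)/(-15*(-14) + 1/(-133 + 228)))*(-80) = (478/(210 + 1/95))*(-80) = (478/(19951/95))*(-80) = (478*(95/19951))*(-80) = (45410/19951)*(-80) = -3632800/19951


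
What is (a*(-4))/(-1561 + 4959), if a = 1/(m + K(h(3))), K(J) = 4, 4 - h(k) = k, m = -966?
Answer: 1/817219 ≈ 1.2237e-6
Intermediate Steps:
h(k) = 4 - k
a = -1/962 (a = 1/(-966 + 4) = 1/(-962) = -1/962 ≈ -0.0010395)
(a*(-4))/(-1561 + 4959) = (-1/962*(-4))/(-1561 + 4959) = (2/481)/3398 = (2/481)*(1/3398) = 1/817219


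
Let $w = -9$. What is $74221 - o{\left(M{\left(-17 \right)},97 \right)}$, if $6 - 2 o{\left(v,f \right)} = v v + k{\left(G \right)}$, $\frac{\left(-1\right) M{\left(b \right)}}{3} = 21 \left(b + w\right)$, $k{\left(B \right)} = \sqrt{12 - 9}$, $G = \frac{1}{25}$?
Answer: $1415740 + \frac{\sqrt{3}}{2} \approx 1.4157 \cdot 10^{6}$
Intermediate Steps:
$G = \frac{1}{25} \approx 0.04$
$k{\left(B \right)} = \sqrt{3}$
$M{\left(b \right)} = 567 - 63 b$ ($M{\left(b \right)} = - 3 \cdot 21 \left(b - 9\right) = - 3 \cdot 21 \left(-9 + b\right) = - 3 \left(-189 + 21 b\right) = 567 - 63 b$)
$o{\left(v,f \right)} = 3 - \frac{\sqrt{3}}{2} - \frac{v^{2}}{2}$ ($o{\left(v,f \right)} = 3 - \frac{v v + \sqrt{3}}{2} = 3 - \frac{v^{2} + \sqrt{3}}{2} = 3 - \frac{\sqrt{3} + v^{2}}{2} = 3 - \left(\frac{\sqrt{3}}{2} + \frac{v^{2}}{2}\right) = 3 - \frac{\sqrt{3}}{2} - \frac{v^{2}}{2}$)
$74221 - o{\left(M{\left(-17 \right)},97 \right)} = 74221 - \left(3 - \frac{\sqrt{3}}{2} - \frac{\left(567 - -1071\right)^{2}}{2}\right) = 74221 - \left(3 - \frac{\sqrt{3}}{2} - \frac{\left(567 + 1071\right)^{2}}{2}\right) = 74221 - \left(3 - \frac{\sqrt{3}}{2} - \frac{1638^{2}}{2}\right) = 74221 - \left(3 - \frac{\sqrt{3}}{2} - 1341522\right) = 74221 - \left(-1341519 - \frac{\sqrt{3}}{2}\right) = 74221 + \left(1341519 + \frac{\sqrt{3}}{2}\right) = 1415740 + \frac{\sqrt{3}}{2}$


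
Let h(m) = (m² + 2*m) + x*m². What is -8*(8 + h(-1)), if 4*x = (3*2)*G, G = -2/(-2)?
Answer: -68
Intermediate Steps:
G = 1 (G = -2*(-½) = 1)
x = 3/2 (x = ((3*2)*1)/4 = (6*1)/4 = (¼)*6 = 3/2 ≈ 1.5000)
h(m) = 2*m + 5*m²/2 (h(m) = (m² + 2*m) + 3*m²/2 = 2*m + 5*m²/2)
-8*(8 + h(-1)) = -8*(8 + (½)*(-1)*(4 + 5*(-1))) = -8*(8 + (½)*(-1)*(4 - 5)) = -8*(8 + (½)*(-1)*(-1)) = -8*(8 + ½) = -8*17/2 = -68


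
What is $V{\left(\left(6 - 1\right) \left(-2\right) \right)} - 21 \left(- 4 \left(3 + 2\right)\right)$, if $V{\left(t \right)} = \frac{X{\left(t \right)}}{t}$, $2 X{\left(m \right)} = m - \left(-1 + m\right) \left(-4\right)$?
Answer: $\frac{4227}{10} \approx 422.7$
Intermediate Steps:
$X{\left(m \right)} = -2 + \frac{5 m}{2}$ ($X{\left(m \right)} = \frac{m - \left(-1 + m\right) \left(-4\right)}{2} = \frac{m - \left(4 - 4 m\right)}{2} = \frac{m + \left(-4 + 4 m\right)}{2} = \frac{-4 + 5 m}{2} = -2 + \frac{5 m}{2}$)
$V{\left(t \right)} = \frac{-2 + \frac{5 t}{2}}{t}$
$V{\left(\left(6 - 1\right) \left(-2\right) \right)} - 21 \left(- 4 \left(3 + 2\right)\right) = \left(\frac{5}{2} - \frac{2}{\left(6 - 1\right) \left(-2\right)}\right) - 21 \left(- 4 \left(3 + 2\right)\right) = \left(\frac{5}{2} - \frac{2}{5 \left(-2\right)}\right) - 21 \left(\left(-4\right) 5\right) = \left(\frac{5}{2} - \frac{2}{-10}\right) - -420 = \left(\frac{5}{2} - - \frac{1}{5}\right) + 420 = \left(\frac{5}{2} + \frac{1}{5}\right) + 420 = \frac{27}{10} + 420 = \frac{4227}{10}$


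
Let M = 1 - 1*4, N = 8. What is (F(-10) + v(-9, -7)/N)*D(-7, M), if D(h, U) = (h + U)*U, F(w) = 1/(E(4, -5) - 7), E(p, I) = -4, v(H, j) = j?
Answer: -1275/44 ≈ -28.977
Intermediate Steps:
M = -3 (M = 1 - 4 = -3)
F(w) = -1/11 (F(w) = 1/(-4 - 7) = 1/(-11) = -1/11)
D(h, U) = U*(U + h) (D(h, U) = (U + h)*U = U*(U + h))
(F(-10) + v(-9, -7)/N)*D(-7, M) = (-1/11 - 7/8)*(-3*(-3 - 7)) = (-1/11 - 7*⅛)*(-3*(-10)) = (-1/11 - 7/8)*30 = -85/88*30 = -1275/44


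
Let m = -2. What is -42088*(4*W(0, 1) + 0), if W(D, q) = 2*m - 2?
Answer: 1010112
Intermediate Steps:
W(D, q) = -6 (W(D, q) = 2*(-2) - 2 = -4 - 2 = -6)
-42088*(4*W(0, 1) + 0) = -42088*(4*(-6) + 0) = -42088*(-24 + 0) = -42088*(-24) = 1010112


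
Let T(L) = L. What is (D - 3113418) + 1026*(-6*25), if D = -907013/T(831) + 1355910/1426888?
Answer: -1937747779274719/592871964 ≈ -3.2684e+6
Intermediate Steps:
D = -646539602167/592871964 (D = -907013/831 + 1355910/1426888 = -907013*1/831 + 1355910*(1/1426888) = -907013/831 + 677955/713444 = -646539602167/592871964 ≈ -1090.5)
(D - 3113418) + 1026*(-6*25) = (-646539602167/592871964 - 3113418) + 1026*(-6*25) = -1846504784015119/592871964 + 1026*(-150) = -1846504784015119/592871964 - 153900 = -1937747779274719/592871964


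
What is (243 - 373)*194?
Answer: -25220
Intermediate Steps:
(243 - 373)*194 = -130*194 = -25220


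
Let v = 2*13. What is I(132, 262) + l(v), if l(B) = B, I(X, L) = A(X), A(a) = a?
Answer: 158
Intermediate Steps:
v = 26
I(X, L) = X
I(132, 262) + l(v) = 132 + 26 = 158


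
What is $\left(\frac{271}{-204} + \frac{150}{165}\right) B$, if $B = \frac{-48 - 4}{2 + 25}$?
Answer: $\frac{12233}{15147} \approx 0.80762$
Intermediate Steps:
$B = - \frac{52}{27} \approx -1.9259$
$\left(\frac{271}{-204} + \frac{150}{165}\right) B = \left(\frac{271}{-204} + \frac{150}{165}\right) \left(- \frac{52}{27}\right) = \left(271 \left(- \frac{1}{204}\right) + 150 \cdot \frac{1}{165}\right) \left(- \frac{52}{27}\right) = \left(- \frac{271}{204} + \frac{10}{11}\right) \left(- \frac{52}{27}\right) = \left(- \frac{941}{2244}\right) \left(- \frac{52}{27}\right) = \frac{12233}{15147}$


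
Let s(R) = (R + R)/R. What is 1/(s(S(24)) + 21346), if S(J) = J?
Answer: 1/21348 ≈ 4.6843e-5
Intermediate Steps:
s(R) = 2 (s(R) = (2*R)/R = 2)
1/(s(S(24)) + 21346) = 1/(2 + 21346) = 1/21348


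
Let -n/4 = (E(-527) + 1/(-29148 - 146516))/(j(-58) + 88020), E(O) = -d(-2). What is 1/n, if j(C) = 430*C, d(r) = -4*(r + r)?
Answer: 554044256/562125 ≈ 985.63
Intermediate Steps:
d(r) = -8*r
E(O) = -16 (E(O) = -(-8)*(-2) = -1*16 = -16)
n = 562125/554044256 (n = -4*(-16 + 1/(-29148 - 146516))/(430*(-58) + 88020) = -4*(-16 + 1/(-175664))/(-24940 + 88020) = -4*(-16 - 1/175664)/63080 = -(-2810625)/(43916*63080) = -4*(-562125/2216177024) = 562125/554044256 ≈ 0.0010146)
1/n = 1/(562125/554044256) = 554044256/562125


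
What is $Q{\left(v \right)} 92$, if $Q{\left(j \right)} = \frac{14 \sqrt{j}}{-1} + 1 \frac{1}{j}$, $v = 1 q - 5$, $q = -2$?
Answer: $- \frac{92}{7} - 1288 i \sqrt{7} \approx -13.143 - 3407.7 i$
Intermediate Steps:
$v = -7$ ($v = 1 \left(-2\right) - 5 = -2 - 5 = -7$)
$Q{\left(j \right)} = \frac{1}{j} - 14 \sqrt{j}$ ($Q{\left(j \right)} = 14 \sqrt{j} \left(-1\right) + \frac{1}{j} = - 14 \sqrt{j} + \frac{1}{j} = \frac{1}{j} - 14 \sqrt{j}$)
$Q{\left(v \right)} 92 = \frac{1 - 14 \left(-7\right)^{\frac{3}{2}}}{-7} \cdot 92 = - \frac{1 - 14 \left(- 7 i \sqrt{7}\right)}{7} \cdot 92 = - \frac{1 + 98 i \sqrt{7}}{7} \cdot 92 = \left(- \frac{1}{7} - 14 i \sqrt{7}\right) 92 = - \frac{92}{7} - 1288 i \sqrt{7}$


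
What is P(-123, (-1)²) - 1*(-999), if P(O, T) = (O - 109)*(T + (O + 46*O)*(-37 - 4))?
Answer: -54988105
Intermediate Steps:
P(O, T) = (-109 + O)*(T - 1927*O) (P(O, T) = (-109 + O)*(T + (47*O)*(-41)) = (-109 + O)*(T - 1927*O))
P(-123, (-1)²) - 1*(-999) = (-1927*(-123)² - 109*(-1)² + 210043*(-123) - 123*(-1)²) - 1*(-999) = (-1927*15129 - 109*1 - 25835289 - 123*1) + 999 = (-29153583 - 109 - 25835289 - 123) + 999 = -54989104 + 999 = -54988105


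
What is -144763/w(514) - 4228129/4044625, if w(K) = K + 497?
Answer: -589786687294/4089115875 ≈ -144.23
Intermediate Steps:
w(K) = 497 + K
-144763/w(514) - 4228129/4044625 = -144763/(497 + 514) - 4228129/4044625 = -144763/1011 - 4228129*1/4044625 = -144763*1/1011 - 4228129/4044625 = -144763/1011 - 4228129/4044625 = -589786687294/4089115875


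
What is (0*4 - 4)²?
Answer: 16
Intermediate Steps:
(0*4 - 4)² = (0 - 4)² = (-4)² = 16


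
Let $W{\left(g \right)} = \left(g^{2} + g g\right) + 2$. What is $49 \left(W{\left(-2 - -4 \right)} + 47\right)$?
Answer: $2793$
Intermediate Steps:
$W{\left(g \right)} = 2 + 2 g^{2}$ ($W{\left(g \right)} = \left(g^{2} + g^{2}\right) + 2 = 2 g^{2} + 2 = 2 + 2 g^{2}$)
$49 \left(W{\left(-2 - -4 \right)} + 47\right) = 49 \left(\left(2 + 2 \left(-2 - -4\right)^{2}\right) + 47\right) = 49 \left(\left(2 + 2 \left(-2 + 4\right)^{2}\right) + 47\right) = 49 \left(\left(2 + 2 \cdot 2^{2}\right) + 47\right) = 49 \left(\left(2 + 2 \cdot 4\right) + 47\right) = 49 \left(\left(2 + 8\right) + 47\right) = 49 \left(10 + 47\right) = 49 \cdot 57 = 2793$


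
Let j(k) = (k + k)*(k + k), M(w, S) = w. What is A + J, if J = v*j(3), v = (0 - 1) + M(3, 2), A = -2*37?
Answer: -2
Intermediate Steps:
j(k) = 4*k**2 (j(k) = (2*k)*(2*k) = 4*k**2)
A = -74
v = 2 (v = (0 - 1) + 3 = -1 + 3 = 2)
J = 72 (J = 2*(4*3**2) = 2*(4*9) = 2*36 = 72)
A + J = -74 + 72 = -2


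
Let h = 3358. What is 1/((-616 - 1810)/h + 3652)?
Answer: 1679/6130495 ≈ 0.00027388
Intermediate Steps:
1/((-616 - 1810)/h + 3652) = 1/((-616 - 1810)/3358 + 3652) = 1/(-2426*1/3358 + 3652) = 1/(-1213/1679 + 3652) = 1/(6130495/1679) = 1679/6130495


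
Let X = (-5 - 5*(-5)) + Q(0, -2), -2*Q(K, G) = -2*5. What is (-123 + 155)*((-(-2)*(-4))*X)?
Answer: -6400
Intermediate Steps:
Q(K, G) = 5 (Q(K, G) = -(-1)*5 = -½*(-10) = 5)
X = 25 (X = (-5 - 5*(-5)) + 5 = (-5 + 25) + 5 = 20 + 5 = 25)
(-123 + 155)*((-(-2)*(-4))*X) = (-123 + 155)*(-(-2)*(-4)*25) = 32*(-2*4*25) = 32*(-8*25) = 32*(-200) = -6400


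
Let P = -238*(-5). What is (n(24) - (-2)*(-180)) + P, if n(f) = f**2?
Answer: 1406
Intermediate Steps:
P = 1190
(n(24) - (-2)*(-180)) + P = (24**2 - (-2)*(-180)) + 1190 = (576 - 1*360) + 1190 = (576 - 360) + 1190 = 216 + 1190 = 1406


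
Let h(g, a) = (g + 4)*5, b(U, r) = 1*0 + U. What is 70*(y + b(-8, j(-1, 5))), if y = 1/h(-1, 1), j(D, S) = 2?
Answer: -1666/3 ≈ -555.33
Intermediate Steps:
b(U, r) = U (b(U, r) = 0 + U = U)
h(g, a) = 20 + 5*g (h(g, a) = (4 + g)*5 = 20 + 5*g)
y = 1/15 (y = 1/(20 + 5*(-1)) = 1/(20 - 5) = 1/15 ≈ 0.066667)
70*(y + b(-8, j(-1, 5))) = 70*(1/15 - 8) = 70*(-119/15) = -1666/3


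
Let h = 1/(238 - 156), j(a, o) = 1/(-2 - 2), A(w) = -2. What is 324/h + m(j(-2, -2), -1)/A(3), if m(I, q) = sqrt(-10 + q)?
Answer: 26568 - I*sqrt(11)/2 ≈ 26568.0 - 1.6583*I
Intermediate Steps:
j(a, o) = -1/4 (j(a, o) = 1/(-4) = -1/4)
h = 1/82 ≈ 0.012195
324/h + m(j(-2, -2), -1)/A(3) = 324/(1/82) + sqrt(-10 - 1)/(-2) = 324*82 + sqrt(-11)*(-1/2) = 26568 + (I*sqrt(11))*(-1/2) = 26568 - I*sqrt(11)/2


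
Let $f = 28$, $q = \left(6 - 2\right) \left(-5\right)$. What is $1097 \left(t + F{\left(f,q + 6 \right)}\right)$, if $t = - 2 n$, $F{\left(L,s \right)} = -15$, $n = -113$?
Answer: $231467$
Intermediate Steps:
$q = -20$ ($q = 4 \left(-5\right) = -20$)
$t = 226$ ($t = \left(-2\right) \left(-113\right) = 226$)
$1097 \left(t + F{\left(f,q + 6 \right)}\right) = 1097 \left(226 - 15\right) = 1097 \cdot 211 = 231467$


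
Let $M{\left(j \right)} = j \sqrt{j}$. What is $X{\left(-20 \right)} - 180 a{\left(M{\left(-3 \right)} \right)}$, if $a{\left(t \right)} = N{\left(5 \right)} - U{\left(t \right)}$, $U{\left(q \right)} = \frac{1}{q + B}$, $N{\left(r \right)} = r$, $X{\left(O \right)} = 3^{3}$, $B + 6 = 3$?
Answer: $\frac{3 \left(- 291 \sqrt{3} + 311 i\right)}{\sqrt{3} - i} \approx -888.0 + 25.981 i$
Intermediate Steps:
$B = -3$ ($B = -6 + 3 = -3$)
$X{\left(O \right)} = 27$
$U{\left(q \right)} = \frac{1}{-3 + q}$ ($U{\left(q \right)} = \frac{1}{q - 3} = \frac{1}{-3 + q}$)
$M{\left(j \right)} = j^{\frac{3}{2}}$
$a{\left(t \right)} = 5 - \frac{1}{-3 + t}$
$X{\left(-20 \right)} - 180 a{\left(M{\left(-3 \right)} \right)} = 27 - 180 \frac{-16 + 5 \left(-3\right)^{\frac{3}{2}}}{-3 + \left(-3\right)^{\frac{3}{2}}} = 27 - 180 \frac{-16 + 5 \left(- 3 i \sqrt{3}\right)}{-3 - 3 i \sqrt{3}} = 27 - 180 \frac{-16 - 15 i \sqrt{3}}{-3 - 3 i \sqrt{3}} = 27 - \frac{180 \left(-16 - 15 i \sqrt{3}\right)}{-3 - 3 i \sqrt{3}}$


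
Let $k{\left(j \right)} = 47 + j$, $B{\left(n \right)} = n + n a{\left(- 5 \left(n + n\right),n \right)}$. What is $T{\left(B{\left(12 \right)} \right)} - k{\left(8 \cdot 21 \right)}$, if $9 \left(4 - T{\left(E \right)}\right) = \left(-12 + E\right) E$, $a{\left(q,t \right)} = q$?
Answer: $-228691$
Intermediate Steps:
$B{\left(n \right)} = n - 10 n^{2}$ ($B{\left(n \right)} = n + n \left(- 5 \left(n + n\right)\right) = n + n \left(- 5 \cdot 2 n\right) = n + n \left(- 10 n\right) = n - 10 n^{2}$)
$T{\left(E \right)} = 4 - \frac{E \left(-12 + E\right)}{9}$ ($T{\left(E \right)} = 4 - \frac{\left(-12 + E\right) E}{9} = 4 - \frac{E \left(-12 + E\right)}{9}$)
$T{\left(B{\left(12 \right)} \right)} - k{\left(8 \cdot 21 \right)} = \left(4 - \frac{\left(12 \left(1 - 120\right)\right)^{2}}{9} + \frac{4 \cdot 12 \left(1 - 120\right)}{3}\right) - \left(47 + 8 \cdot 21\right) = \left(4 - \frac{\left(12 \left(1 - 120\right)\right)^{2}}{9} + \frac{4 \cdot 12 \left(1 - 120\right)}{3}\right) - \left(47 + 168\right) = \left(4 - \frac{\left(12 \left(-119\right)\right)^{2}}{9} + \frac{4 \cdot 12 \left(-119\right)}{3}\right) - 215 = \left(4 - \frac{\left(-1428\right)^{2}}{9} + \frac{4}{3} \left(-1428\right)\right) - 215 = \left(4 - 226576 - 1904\right) - 215 = -228476 - 215 = -228691$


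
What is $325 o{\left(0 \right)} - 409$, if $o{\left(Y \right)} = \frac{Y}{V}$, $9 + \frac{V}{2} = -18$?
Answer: $-409$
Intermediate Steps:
$V = -54$ ($V = -18 + 2 \left(-18\right) = -18 - 36 = -54$)
$o{\left(Y \right)} = - \frac{Y}{54}$ ($o{\left(Y \right)} = \frac{Y}{-54} = Y \left(- \frac{1}{54}\right) = - \frac{Y}{54}$)
$325 o{\left(0 \right)} - 409 = 325 \left(\left(- \frac{1}{54}\right) 0\right) - 409 = 325 \cdot 0 - 409 = 0 - 409 = -409$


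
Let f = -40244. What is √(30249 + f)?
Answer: I*√9995 ≈ 99.975*I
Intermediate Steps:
√(30249 + f) = √(30249 - 40244) = √(-9995) = I*√9995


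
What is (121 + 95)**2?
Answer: 46656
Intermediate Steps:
(121 + 95)**2 = 216**2 = 46656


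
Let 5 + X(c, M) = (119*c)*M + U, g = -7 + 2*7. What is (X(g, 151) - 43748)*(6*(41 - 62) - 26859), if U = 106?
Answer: -2216439960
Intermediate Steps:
g = 7 (g = -7 + 14 = 7)
X(c, M) = 101 + 119*M*c (X(c, M) = -5 + ((119*c)*M + 106) = -5 + (119*M*c + 106) = -5 + (106 + 119*M*c) = 101 + 119*M*c)
(X(g, 151) - 43748)*(6*(41 - 62) - 26859) = ((101 + 119*151*7) - 43748)*(6*(41 - 62) - 26859) = ((101 + 125783) - 43748)*(6*(-21) - 26859) = (125884 - 43748)*(-126 - 26859) = 82136*(-26985) = -2216439960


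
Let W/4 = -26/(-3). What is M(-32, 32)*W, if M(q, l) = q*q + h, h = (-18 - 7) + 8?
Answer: 104728/3 ≈ 34909.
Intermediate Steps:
h = -17 (h = -25 + 8 = -17)
M(q, l) = -17 + q² (M(q, l) = q*q - 17 = q² - 17 = -17 + q²)
W = 104/3 (W = 4*(-26/(-3)) = 4*(-26*(-⅓)) = 4*(26/3) = 104/3 ≈ 34.667)
M(-32, 32)*W = (-17 + (-32)²)*(104/3) = (-17 + 1024)*(104/3) = 1007*(104/3) = 104728/3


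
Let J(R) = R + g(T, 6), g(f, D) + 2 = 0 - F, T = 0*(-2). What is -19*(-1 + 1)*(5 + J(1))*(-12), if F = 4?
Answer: 0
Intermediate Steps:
T = 0
g(f, D) = -6 (g(f, D) = -2 + (0 - 1*4) = -2 + (0 - 4) = -2 - 4 = -6)
J(R) = -6 + R (J(R) = R - 6 = -6 + R)
-19*(-1 + 1)*(5 + J(1))*(-12) = -19*(-1 + 1)*(5 + (-6 + 1))*(-12) = -0*(5 - 5)*(-12) = -0*0*(-12) = -19*0*(-12) = 0*(-12) = 0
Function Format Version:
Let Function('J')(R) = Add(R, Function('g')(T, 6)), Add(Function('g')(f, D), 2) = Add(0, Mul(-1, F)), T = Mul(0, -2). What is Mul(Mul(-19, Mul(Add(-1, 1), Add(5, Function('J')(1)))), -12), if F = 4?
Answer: 0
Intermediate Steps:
T = 0
Function('g')(f, D) = -6 (Function('g')(f, D) = Add(-2, Add(0, Mul(-1, 4))) = Add(-2, Add(0, -4)) = Add(-2, -4) = -6)
Function('J')(R) = Add(-6, R) (Function('J')(R) = Add(R, -6) = Add(-6, R))
Mul(Mul(-19, Mul(Add(-1, 1), Add(5, Function('J')(1)))), -12) = Mul(Mul(-19, Mul(Add(-1, 1), Add(5, Add(-6, 1)))), -12) = Mul(Mul(-19, Mul(0, Add(5, -5))), -12) = Mul(Mul(-19, Mul(0, 0)), -12) = Mul(Mul(-19, 0), -12) = Mul(0, -12) = 0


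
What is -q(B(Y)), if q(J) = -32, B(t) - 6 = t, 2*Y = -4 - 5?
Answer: 32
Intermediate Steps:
Y = -9/2 (Y = (-4 - 5)/2 = (1/2)*(-9) = -9/2 ≈ -4.5000)
B(t) = 6 + t
-q(B(Y)) = -1*(-32) = 32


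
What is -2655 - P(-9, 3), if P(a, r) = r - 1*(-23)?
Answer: -2681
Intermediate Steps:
P(a, r) = 23 + r (P(a, r) = r + 23 = 23 + r)
-2655 - P(-9, 3) = -2655 - (23 + 3) = -2655 - 1*26 = -2655 - 26 = -2681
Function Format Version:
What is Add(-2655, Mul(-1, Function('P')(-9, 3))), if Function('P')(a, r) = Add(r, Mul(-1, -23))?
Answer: -2681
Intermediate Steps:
Function('P')(a, r) = Add(23, r) (Function('P')(a, r) = Add(r, 23) = Add(23, r))
Add(-2655, Mul(-1, Function('P')(-9, 3))) = Add(-2655, Mul(-1, Add(23, 3))) = Add(-2655, Mul(-1, 26)) = Add(-2655, -26) = -2681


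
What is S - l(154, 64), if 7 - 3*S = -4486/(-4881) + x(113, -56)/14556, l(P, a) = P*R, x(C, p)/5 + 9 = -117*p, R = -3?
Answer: 32914885139/71047836 ≈ 463.28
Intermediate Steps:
x(C, p) = -45 - 585*p (x(C, p) = -45 + 5*(-117*p) = -45 - 585*p)
l(P, a) = -3*P (l(P, a) = P*(-3) = -3*P)
S = 90784907/71047836 (S = 7/3 - (-4486/(-4881) + (-45 - 585*(-56))/14556)/3 = 7/3 - (-4486*(-1/4881) + (-45 + 32760)*(1/14556))/3 = 7/3 - (4486/4881 + 32715*(1/14556))/3 = 7/3 - (4486/4881 + 10905/4852)/3 = 7/3 - 1/3*74993377/23682612 = 7/3 - 74993377/71047836 = 90784907/71047836 ≈ 1.2778)
S - l(154, 64) = 90784907/71047836 - (-3)*154 = 90784907/71047836 - 1*(-462) = 90784907/71047836 + 462 = 32914885139/71047836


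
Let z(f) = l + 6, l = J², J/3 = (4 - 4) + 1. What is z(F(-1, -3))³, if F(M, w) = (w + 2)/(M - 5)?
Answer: 3375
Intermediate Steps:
J = 3 (J = 3*((4 - 4) + 1) = 3*(0 + 1) = 3*1 = 3)
l = 9 (l = 3² = 9)
F(M, w) = (2 + w)/(-5 + M)
z(f) = 15 (z(f) = 9 + 6 = 15)
z(F(-1, -3))³ = 15³ = 3375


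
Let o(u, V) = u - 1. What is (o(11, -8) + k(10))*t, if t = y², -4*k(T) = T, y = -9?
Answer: 1215/2 ≈ 607.50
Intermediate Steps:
o(u, V) = -1 + u
k(T) = -T/4
t = 81 (t = (-9)² = 81)
(o(11, -8) + k(10))*t = ((-1 + 11) - ¼*10)*81 = (10 - 5/2)*81 = (15/2)*81 = 1215/2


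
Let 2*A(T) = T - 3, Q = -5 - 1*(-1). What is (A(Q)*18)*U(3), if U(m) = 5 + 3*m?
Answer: -882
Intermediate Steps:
Q = -4 (Q = -5 + 1 = -4)
A(T) = -3/2 + T/2 (A(T) = (T - 3)/2 = (-3 + T)/2 = -3/2 + T/2)
(A(Q)*18)*U(3) = ((-3/2 + (½)*(-4))*18)*(5 + 3*3) = ((-3/2 - 2)*18)*(5 + 9) = -7/2*18*14 = -63*14 = -882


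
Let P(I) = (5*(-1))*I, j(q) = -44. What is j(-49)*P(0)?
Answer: 0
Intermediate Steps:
P(I) = -5*I
j(-49)*P(0) = -(-220)*0 = -44*0 = 0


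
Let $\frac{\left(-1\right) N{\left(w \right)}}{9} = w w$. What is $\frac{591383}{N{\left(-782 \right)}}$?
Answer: $- \frac{591383}{5503716} \approx -0.10745$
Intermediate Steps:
$N{\left(w \right)} = - 9 w^{2}$ ($N{\left(w \right)} = - 9 w w = - 9 w^{2}$)
$\frac{591383}{N{\left(-782 \right)}} = \frac{591383}{\left(-9\right) \left(-782\right)^{2}} = \frac{591383}{\left(-9\right) 611524} = \frac{591383}{-5503716} = 591383 \left(- \frac{1}{5503716}\right) = - \frac{591383}{5503716}$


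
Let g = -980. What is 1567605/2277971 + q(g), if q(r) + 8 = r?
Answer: -2249067743/2277971 ≈ -987.31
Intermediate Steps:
q(r) = -8 + r
1567605/2277971 + q(g) = 1567605/2277971 + (-8 - 980) = 1567605*(1/2277971) - 988 = 1567605/2277971 - 988 = -2249067743/2277971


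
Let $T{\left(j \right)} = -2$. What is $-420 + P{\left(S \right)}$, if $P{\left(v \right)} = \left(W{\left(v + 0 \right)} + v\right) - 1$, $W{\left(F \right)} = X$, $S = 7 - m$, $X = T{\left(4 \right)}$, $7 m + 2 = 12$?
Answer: $- \frac{2922}{7} \approx -417.43$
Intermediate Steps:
$m = \frac{10}{7}$ ($m = - \frac{2}{7} + \frac{1}{7} \cdot 12 = - \frac{2}{7} + \frac{12}{7} = \frac{10}{7} \approx 1.4286$)
$X = -2$
$S = \frac{39}{7}$ ($S = 7 - \frac{10}{7} = \frac{39}{7} \approx 5.5714$)
$W{\left(F \right)} = -2$
$P{\left(v \right)} = -3 + v$ ($P{\left(v \right)} = \left(-2 + v\right) - 1 = -3 + v$)
$-420 + P{\left(S \right)} = -420 + \left(-3 + \frac{39}{7}\right) = -420 + \frac{18}{7} = - \frac{2922}{7}$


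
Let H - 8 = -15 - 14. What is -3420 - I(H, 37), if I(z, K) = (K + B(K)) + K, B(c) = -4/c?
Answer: -129274/37 ≈ -3493.9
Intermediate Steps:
H = -21 (H = 8 + (-15 - 14) = 8 - 29 = -21)
I(z, K) = -4/K + 2*K (I(z, K) = (K - 4/K) + K = -4/K + 2*K)
-3420 - I(H, 37) = -3420 - (-4/37 + 2*37) = -3420 - (-4*1/37 + 74) = -3420 - (-4/37 + 74) = -3420 - 1*2734/37 = -3420 - 2734/37 = -129274/37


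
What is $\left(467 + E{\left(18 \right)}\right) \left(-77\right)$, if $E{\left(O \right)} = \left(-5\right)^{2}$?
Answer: $-37884$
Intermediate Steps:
$E{\left(O \right)} = 25$
$\left(467 + E{\left(18 \right)}\right) \left(-77\right) = \left(467 + 25\right) \left(-77\right) = 492 \left(-77\right) = -37884$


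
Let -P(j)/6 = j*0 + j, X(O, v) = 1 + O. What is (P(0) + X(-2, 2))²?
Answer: 1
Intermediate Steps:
P(j) = -6*j (P(j) = -6*(j*0 + j) = -6*(0 + j) = -6*j)
(P(0) + X(-2, 2))² = (-6*0 + (1 - 2))² = (0 - 1)² = (-1)² = 1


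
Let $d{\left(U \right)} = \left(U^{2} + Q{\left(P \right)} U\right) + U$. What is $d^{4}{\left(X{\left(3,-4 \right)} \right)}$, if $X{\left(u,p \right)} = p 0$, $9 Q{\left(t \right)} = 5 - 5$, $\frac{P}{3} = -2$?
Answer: $0$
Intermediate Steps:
$P = -6$ ($P = 3 \left(-2\right) = -6$)
$Q{\left(t \right)} = 0$ ($Q{\left(t \right)} = \frac{5 - 5}{9} = \frac{1}{9} \cdot 0 = 0$)
$X{\left(u,p \right)} = 0$
$d{\left(U \right)} = U + U^{2}$ ($d{\left(U \right)} = \left(U^{2} + 0 U\right) + U = \left(U^{2} + 0\right) + U = U^{2} + U = U + U^{2}$)
$d^{4}{\left(X{\left(3,-4 \right)} \right)} = \left(0 \left(1 + 0\right)\right)^{4} = \left(0 \cdot 1\right)^{4} = 0^{4} = 0$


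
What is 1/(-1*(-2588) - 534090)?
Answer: -1/531502 ≈ -1.8815e-6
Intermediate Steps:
1/(-1*(-2588) - 534090) = 1/(2588 - 534090) = 1/(-531502) = -1/531502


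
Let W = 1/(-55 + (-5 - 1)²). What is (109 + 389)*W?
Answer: -498/19 ≈ -26.211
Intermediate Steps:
W = -1/19 (W = 1/(-55 + (-6)²) = 1/(-55 + 36) = 1/(-19) = -1/19 ≈ -0.052632)
(109 + 389)*W = (109 + 389)*(-1/19) = 498*(-1/19) = -498/19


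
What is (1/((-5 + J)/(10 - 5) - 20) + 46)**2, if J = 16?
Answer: 16719921/7921 ≈ 2110.8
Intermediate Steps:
(1/((-5 + J)/(10 - 5) - 20) + 46)**2 = (1/((-5 + 16)/(10 - 5) - 20) + 46)**2 = (1/(11/5 - 20) + 46)**2 = (1/(-89/5) + 46)**2 = (-5/89 + 46)**2 = (4089/89)**2 = 16719921/7921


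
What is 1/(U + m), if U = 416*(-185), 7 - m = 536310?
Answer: -1/613263 ≈ -1.6306e-6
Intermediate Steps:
m = -536303 (m = 7 - 1*536310 = 7 - 536310 = -536303)
U = -76960
1/(U + m) = 1/(-76960 - 536303) = 1/(-613263) = -1/613263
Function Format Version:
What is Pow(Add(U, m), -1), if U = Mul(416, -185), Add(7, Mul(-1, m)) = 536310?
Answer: Rational(-1, 613263) ≈ -1.6306e-6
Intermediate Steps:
m = -536303 (m = Add(7, Mul(-1, 536310)) = Add(7, -536310) = -536303)
U = -76960
Pow(Add(U, m), -1) = Pow(Add(-76960, -536303), -1) = Pow(-613263, -1) = Rational(-1, 613263)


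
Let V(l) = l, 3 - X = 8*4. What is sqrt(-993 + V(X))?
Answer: I*sqrt(1022) ≈ 31.969*I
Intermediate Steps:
X = -29 (X = 3 - 8*4 = 3 - 1*32 = 3 - 32 = -29)
sqrt(-993 + V(X)) = sqrt(-993 - 29) = sqrt(-1022) = I*sqrt(1022)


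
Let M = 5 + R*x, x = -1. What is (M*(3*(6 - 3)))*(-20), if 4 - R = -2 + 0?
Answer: 180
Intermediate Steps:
R = 6 (R = 4 - (-2 + 0) = 4 - 1*(-2) = 4 + 2 = 6)
M = -1 (M = 5 + 6*(-1) = 5 - 6 = -1)
(M*(3*(6 - 3)))*(-20) = -3*(6 - 3)*(-20) = -3*3*(-20) = -1*9*(-20) = -9*(-20) = 180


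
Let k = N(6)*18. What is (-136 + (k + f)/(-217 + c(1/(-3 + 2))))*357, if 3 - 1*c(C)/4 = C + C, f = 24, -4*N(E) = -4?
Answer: -9579738/197 ≈ -48628.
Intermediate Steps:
N(E) = 1 (N(E) = -¼*(-4) = 1)
k = 18 (k = 1*18 = 18)
c(C) = 12 - 8*C (c(C) = 12 - 4*(C + C) = 12 - 8*C)
(-136 + (k + f)/(-217 + c(1/(-3 + 2))))*357 = (-136 + (18 + 24)/(-217 + (12 - 8/(-3 + 2))))*357 = (-136 + 42/(-217 + (12 - 8/(-1))))*357 = (-136 + 42/(-217 + (12 - 8*(-1))))*357 = (-136 + 42/(-217 + (12 + 8)))*357 = (-136 + 42/(-217 + 20))*357 = (-136 + 42/(-197))*357 = (-136 + 42*(-1/197))*357 = (-136 - 42/197)*357 = -26834/197*357 = -9579738/197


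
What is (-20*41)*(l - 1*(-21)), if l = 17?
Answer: -31160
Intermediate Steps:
(-20*41)*(l - 1*(-21)) = (-20*41)*(17 - 1*(-21)) = -820*(17 + 21) = -820*38 = -31160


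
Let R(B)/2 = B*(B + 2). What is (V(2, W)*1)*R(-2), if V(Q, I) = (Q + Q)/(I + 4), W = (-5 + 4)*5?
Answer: 0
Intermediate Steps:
W = -5 (W = -1*5 = -5)
V(Q, I) = 2*Q/(4 + I) (V(Q, I) = (2*Q)/(4 + I) = 2*Q/(4 + I))
R(B) = 2*B*(2 + B) (R(B) = 2*(B*(B + 2)) = 2*(B*(2 + B)) = 2*B*(2 + B))
(V(2, W)*1)*R(-2) = ((2*2/(4 - 5))*1)*(2*(-2)*(2 - 2)) = ((2*2/(-1))*1)*(2*(-2)*0) = ((2*2*(-1))*1)*0 = -4*1*0 = -4*0 = 0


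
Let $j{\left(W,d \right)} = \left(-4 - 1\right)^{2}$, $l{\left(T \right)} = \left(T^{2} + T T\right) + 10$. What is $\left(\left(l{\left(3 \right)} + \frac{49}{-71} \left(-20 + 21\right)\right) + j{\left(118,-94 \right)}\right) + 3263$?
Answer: $\frac{235387}{71} \approx 3315.3$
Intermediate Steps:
$l{\left(T \right)} = 10 + 2 T^{2}$ ($l{\left(T \right)} = \left(T^{2} + T^{2}\right) + 10 = 2 T^{2} + 10 = 10 + 2 T^{2}$)
$j{\left(W,d \right)} = 25$ ($j{\left(W,d \right)} = \left(-5\right)^{2} = 25$)
$\left(\left(l{\left(3 \right)} + \frac{49}{-71} \left(-20 + 21\right)\right) + j{\left(118,-94 \right)}\right) + 3263 = \left(\left(\left(10 + 2 \cdot 3^{2}\right) + \frac{49}{-71} \left(-20 + 21\right)\right) + 25\right) + 3263 = \left(\left(\left(10 + 2 \cdot 9\right) + 49 \left(- \frac{1}{71}\right) 1\right) + 25\right) + 3263 = \left(\left(\left(10 + 18\right) - \frac{49}{71}\right) + 25\right) + 3263 = \left(\left(28 - \frac{49}{71}\right) + 25\right) + 3263 = \left(\frac{1939}{71} + 25\right) + 3263 = \frac{3714}{71} + 3263 = \frac{235387}{71}$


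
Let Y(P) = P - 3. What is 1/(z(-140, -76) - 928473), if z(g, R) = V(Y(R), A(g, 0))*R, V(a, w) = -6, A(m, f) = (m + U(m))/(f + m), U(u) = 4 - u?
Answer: -1/928017 ≈ -1.0776e-6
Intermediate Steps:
A(m, f) = 4/(f + m) (A(m, f) = (m + (4 - m))/(f + m) = 4/(f + m))
Y(P) = -3 + P
z(g, R) = -6*R
1/(z(-140, -76) - 928473) = 1/(-6*(-76) - 928473) = 1/(456 - 928473) = 1/(-928017) = -1/928017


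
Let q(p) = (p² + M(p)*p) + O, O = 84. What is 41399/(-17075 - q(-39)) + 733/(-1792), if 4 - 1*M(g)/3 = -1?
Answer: -1784707/661760 ≈ -2.6969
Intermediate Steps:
M(g) = 15 (M(g) = 12 - 3*(-1) = 12 + 3 = 15)
q(p) = 84 + p² + 15*p (q(p) = (p² + 15*p) + 84 = 84 + p² + 15*p)
41399/(-17075 - q(-39)) + 733/(-1792) = 41399/(-17075 - (84 + (-39)² + 15*(-39))) + 733/(-1792) = 41399/(-17075 - (84 + 1521 - 585)) + 733*(-1/1792) = 41399/(-17075 - 1*1020) - 733/1792 = 41399/(-17075 - 1020) - 733/1792 = 41399/(-18095) - 733/1792 = 41399*(-1/18095) - 733/1792 = -41399/18095 - 733/1792 = -1784707/661760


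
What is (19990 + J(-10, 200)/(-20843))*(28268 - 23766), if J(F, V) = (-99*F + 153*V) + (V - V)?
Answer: 1875623149960/20843 ≈ 8.9988e+7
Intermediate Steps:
J(F, V) = -99*F + 153*V (J(F, V) = (-99*F + 153*V) + 0 = -99*F + 153*V)
(19990 + J(-10, 200)/(-20843))*(28268 - 23766) = (19990 + (-99*(-10) + 153*200)/(-20843))*(28268 - 23766) = (19990 + (990 + 30600)*(-1/20843))*4502 = (19990 + 31590*(-1/20843))*4502 = (19990 - 31590/20843)*4502 = (416619980/20843)*4502 = 1875623149960/20843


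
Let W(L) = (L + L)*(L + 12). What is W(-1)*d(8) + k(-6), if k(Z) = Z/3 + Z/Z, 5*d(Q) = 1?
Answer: -27/5 ≈ -5.4000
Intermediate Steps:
d(Q) = 1/5 (d(Q) = (1/5)*1 = 1/5)
k(Z) = 1 + Z/3 (k(Z) = Z*(1/3) + 1 = Z/3 + 1 = 1 + Z/3)
W(L) = 2*L*(12 + L) (W(L) = (2*L)*(12 + L) = 2*L*(12 + L))
W(-1)*d(8) + k(-6) = (2*(-1)*(12 - 1))*(1/5) + (1 + (1/3)*(-6)) = (2*(-1)*11)*(1/5) + (1 - 2) = -22*1/5 - 1 = -22/5 - 1 = -27/5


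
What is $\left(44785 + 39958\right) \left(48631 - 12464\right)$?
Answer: $3064900081$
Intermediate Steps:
$\left(44785 + 39958\right) \left(48631 - 12464\right) = 84743 \left(48631 + \left(-12807 + 343\right)\right) = 84743 \left(48631 - 12464\right) = 84743 \cdot 36167 = 3064900081$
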